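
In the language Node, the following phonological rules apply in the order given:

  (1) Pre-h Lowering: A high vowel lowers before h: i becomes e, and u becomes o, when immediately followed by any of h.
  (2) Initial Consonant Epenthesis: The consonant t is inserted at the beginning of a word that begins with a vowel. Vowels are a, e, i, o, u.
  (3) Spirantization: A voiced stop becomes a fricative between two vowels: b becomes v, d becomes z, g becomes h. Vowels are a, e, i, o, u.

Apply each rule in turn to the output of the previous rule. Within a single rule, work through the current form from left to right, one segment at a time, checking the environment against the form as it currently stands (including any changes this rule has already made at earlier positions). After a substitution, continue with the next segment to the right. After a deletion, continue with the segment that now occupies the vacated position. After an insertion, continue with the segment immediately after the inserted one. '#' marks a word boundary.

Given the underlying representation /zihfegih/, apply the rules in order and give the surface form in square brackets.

(1) Pre-h Lowering: [zihfegih] → [zehfegeh]
(2) Initial Consonant Epenthesis: no change — [zehfegeh]
(3) Spirantization: [zehfegeh] → [zehfeheh]

[zehfeheh]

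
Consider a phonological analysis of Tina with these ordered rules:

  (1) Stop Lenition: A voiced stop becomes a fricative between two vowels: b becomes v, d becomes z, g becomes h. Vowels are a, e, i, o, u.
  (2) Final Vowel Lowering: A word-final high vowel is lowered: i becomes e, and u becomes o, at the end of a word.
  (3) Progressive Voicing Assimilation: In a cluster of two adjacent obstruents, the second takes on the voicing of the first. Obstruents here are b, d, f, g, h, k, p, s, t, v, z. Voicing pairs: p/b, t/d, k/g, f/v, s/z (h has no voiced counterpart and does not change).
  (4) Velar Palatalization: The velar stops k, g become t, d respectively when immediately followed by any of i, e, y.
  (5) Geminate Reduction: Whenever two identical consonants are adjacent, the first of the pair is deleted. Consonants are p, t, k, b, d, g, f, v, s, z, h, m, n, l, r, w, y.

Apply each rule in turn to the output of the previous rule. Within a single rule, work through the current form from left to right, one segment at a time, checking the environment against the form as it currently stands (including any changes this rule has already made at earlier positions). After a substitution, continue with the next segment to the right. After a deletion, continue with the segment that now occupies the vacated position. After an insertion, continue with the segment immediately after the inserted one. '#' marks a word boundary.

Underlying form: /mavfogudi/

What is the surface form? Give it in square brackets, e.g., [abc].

(1) Stop Lenition: [mavfogudi] → [mavfohuzi]
(2) Final Vowel Lowering: [mavfohuzi] → [mavfohuze]
(3) Progressive Voicing Assimilation: [mavfohuze] → [mavvohuze]
(4) Velar Palatalization: no change — [mavvohuze]
(5) Geminate Reduction: [mavvohuze] → [mavohuze]

[mavohuze]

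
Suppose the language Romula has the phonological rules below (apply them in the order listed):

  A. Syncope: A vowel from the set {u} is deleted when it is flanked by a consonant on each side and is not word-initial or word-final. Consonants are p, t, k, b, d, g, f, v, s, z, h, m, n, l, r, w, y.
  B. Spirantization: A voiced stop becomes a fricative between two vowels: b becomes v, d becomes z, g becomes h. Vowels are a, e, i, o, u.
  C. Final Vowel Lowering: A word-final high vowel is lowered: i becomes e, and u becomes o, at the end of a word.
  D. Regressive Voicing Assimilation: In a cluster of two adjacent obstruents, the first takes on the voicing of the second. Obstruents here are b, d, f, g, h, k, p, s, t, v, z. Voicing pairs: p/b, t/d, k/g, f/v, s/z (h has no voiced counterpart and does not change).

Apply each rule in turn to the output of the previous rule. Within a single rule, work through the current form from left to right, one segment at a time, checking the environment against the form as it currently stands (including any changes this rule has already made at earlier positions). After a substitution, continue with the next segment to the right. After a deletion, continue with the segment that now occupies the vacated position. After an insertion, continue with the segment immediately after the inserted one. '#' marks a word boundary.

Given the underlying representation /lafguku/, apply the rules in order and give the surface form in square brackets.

[lavkko]

A Syncope: [lafguku] → [lafgku]
B Spirantization: no change — [lafgku]
C Final Vowel Lowering: [lafgku] → [lafgko]
D Regressive Voicing Assimilation: [lafgko] → [lavkko]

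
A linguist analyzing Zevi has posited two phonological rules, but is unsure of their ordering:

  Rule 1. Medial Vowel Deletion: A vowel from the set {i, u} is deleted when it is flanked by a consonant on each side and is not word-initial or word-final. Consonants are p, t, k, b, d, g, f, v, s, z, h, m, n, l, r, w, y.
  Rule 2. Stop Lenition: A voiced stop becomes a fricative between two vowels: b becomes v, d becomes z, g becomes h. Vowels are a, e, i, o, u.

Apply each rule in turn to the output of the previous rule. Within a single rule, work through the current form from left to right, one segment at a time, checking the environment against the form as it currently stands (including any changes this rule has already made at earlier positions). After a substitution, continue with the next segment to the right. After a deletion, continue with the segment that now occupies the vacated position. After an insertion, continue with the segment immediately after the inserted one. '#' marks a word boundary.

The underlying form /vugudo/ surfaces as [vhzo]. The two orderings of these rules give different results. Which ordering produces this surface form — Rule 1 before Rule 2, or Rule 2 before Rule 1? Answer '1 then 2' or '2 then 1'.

2 then 1

Order 1 then 2:
  1 Medial Vowel Deletion: [vugudo] → [vgdo]
  2 Stop Lenition: no change — [vgdo]
  result: [vgdo]
Order 2 then 1:
  2 Stop Lenition: [vugudo] → [vuhuzo]
  1 Medial Vowel Deletion: [vuhuzo] → [vhzo]
  result: [vhzo]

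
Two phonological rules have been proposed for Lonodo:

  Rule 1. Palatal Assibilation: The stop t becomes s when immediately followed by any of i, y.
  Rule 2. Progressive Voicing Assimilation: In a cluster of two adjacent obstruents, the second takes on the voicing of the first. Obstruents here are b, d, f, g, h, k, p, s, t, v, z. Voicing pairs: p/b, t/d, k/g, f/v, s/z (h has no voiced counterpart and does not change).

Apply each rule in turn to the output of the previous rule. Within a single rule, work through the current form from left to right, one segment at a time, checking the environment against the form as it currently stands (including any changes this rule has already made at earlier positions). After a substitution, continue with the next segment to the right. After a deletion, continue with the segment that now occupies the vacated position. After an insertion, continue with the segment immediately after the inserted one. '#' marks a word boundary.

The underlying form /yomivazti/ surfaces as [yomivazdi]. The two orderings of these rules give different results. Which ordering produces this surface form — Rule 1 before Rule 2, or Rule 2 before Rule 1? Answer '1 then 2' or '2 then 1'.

Order 1 then 2:
  1 Palatal Assibilation: [yomivazti] → [yomivazsi]
  2 Progressive Voicing Assimilation: [yomivazsi] → [yomivazzi]
  result: [yomivazzi]
Order 2 then 1:
  2 Progressive Voicing Assimilation: [yomivazti] → [yomivazdi]
  1 Palatal Assibilation: no change — [yomivazdi]
  result: [yomivazdi]

2 then 1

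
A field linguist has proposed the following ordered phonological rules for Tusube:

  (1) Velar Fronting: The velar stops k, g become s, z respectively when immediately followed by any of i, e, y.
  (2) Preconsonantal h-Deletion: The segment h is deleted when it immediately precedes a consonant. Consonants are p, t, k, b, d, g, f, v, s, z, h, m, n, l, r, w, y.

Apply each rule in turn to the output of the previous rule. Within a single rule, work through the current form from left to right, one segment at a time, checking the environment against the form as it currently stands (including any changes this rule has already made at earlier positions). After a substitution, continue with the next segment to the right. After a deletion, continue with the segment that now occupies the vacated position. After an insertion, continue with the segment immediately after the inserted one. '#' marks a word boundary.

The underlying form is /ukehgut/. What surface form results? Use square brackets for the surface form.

(1) Velar Fronting: [ukehgut] → [usehgut]
(2) Preconsonantal h-Deletion: [usehgut] → [usegut]

[usegut]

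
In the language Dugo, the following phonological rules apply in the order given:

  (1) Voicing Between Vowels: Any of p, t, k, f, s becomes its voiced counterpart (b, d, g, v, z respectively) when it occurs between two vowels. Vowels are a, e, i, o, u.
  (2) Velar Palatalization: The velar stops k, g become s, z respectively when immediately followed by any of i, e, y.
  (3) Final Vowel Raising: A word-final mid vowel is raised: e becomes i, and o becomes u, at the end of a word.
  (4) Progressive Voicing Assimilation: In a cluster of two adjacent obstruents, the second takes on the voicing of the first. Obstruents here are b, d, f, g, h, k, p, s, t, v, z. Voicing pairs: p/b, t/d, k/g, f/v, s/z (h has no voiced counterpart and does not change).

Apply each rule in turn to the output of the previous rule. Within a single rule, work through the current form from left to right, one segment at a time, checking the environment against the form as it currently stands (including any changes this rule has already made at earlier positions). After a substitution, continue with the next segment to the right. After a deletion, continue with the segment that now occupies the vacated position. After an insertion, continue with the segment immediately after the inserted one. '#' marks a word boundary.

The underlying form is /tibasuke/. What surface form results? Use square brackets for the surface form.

(1) Voicing Between Vowels: [tibasuke] → [tibazuge]
(2) Velar Palatalization: [tibazuge] → [tibazuze]
(3) Final Vowel Raising: [tibazuze] → [tibazuzi]
(4) Progressive Voicing Assimilation: no change — [tibazuzi]

[tibazuzi]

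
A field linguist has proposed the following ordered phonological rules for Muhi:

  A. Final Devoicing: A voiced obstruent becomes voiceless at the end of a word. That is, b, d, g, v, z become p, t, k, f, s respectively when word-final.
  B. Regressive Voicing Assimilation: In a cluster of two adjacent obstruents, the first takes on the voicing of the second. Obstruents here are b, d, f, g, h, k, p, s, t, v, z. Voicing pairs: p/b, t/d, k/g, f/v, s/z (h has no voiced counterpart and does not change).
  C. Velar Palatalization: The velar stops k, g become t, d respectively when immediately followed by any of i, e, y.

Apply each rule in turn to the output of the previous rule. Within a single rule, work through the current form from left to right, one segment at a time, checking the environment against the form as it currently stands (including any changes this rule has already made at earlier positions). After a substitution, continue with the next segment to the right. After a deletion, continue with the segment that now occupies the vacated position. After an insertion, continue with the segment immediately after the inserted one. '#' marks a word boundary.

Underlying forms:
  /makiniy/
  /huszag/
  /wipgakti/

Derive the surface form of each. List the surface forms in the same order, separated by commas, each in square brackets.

[matiniy], [huzzak], [wibgakti]

/makiniy/:
  A Final Devoicing: no change — [makiniy]
  B Regressive Voicing Assimilation: no change — [makiniy]
  C Velar Palatalization: [makiniy] → [matiniy]
/huszag/:
  A Final Devoicing: [huszag] → [huszak]
  B Regressive Voicing Assimilation: [huszak] → [huzzak]
  C Velar Palatalization: no change — [huzzak]
/wipgakti/:
  A Final Devoicing: no change — [wipgakti]
  B Regressive Voicing Assimilation: [wipgakti] → [wibgakti]
  C Velar Palatalization: no change — [wibgakti]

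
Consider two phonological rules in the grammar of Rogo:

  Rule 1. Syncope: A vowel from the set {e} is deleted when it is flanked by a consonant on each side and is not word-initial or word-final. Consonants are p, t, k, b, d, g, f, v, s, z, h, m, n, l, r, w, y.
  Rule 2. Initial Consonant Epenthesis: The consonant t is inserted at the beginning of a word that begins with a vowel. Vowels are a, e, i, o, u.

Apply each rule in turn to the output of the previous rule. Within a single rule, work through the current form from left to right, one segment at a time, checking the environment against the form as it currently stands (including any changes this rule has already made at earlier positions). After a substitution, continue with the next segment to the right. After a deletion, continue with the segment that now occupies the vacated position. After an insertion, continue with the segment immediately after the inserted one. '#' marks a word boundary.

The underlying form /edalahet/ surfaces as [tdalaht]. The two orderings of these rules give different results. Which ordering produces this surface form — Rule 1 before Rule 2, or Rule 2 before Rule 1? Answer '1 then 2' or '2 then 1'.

2 then 1

Order 1 then 2:
  1 Syncope: [edalahet] → [edalaht]
  2 Initial Consonant Epenthesis: [edalaht] → [tedalaht]
  result: [tedalaht]
Order 2 then 1:
  2 Initial Consonant Epenthesis: [edalahet] → [tedalahet]
  1 Syncope: [tedalahet] → [tdalaht]
  result: [tdalaht]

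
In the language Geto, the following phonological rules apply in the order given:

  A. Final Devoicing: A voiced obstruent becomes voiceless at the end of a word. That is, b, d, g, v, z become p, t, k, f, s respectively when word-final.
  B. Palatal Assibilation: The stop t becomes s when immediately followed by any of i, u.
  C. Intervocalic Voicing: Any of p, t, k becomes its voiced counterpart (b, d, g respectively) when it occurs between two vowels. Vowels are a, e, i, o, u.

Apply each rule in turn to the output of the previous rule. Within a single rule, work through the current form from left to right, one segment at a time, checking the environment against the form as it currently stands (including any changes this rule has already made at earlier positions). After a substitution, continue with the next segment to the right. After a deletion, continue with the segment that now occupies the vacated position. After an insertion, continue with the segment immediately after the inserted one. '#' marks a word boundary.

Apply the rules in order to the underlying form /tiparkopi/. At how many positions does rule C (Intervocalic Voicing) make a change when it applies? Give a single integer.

2

A Final Devoicing: no change — [tiparkopi]
B Palatal Assibilation: [tiparkopi] → [siparkopi]
C Intervocalic Voicing: [siparkopi] → [sibarkobi]
Rule C changed 2 position(s).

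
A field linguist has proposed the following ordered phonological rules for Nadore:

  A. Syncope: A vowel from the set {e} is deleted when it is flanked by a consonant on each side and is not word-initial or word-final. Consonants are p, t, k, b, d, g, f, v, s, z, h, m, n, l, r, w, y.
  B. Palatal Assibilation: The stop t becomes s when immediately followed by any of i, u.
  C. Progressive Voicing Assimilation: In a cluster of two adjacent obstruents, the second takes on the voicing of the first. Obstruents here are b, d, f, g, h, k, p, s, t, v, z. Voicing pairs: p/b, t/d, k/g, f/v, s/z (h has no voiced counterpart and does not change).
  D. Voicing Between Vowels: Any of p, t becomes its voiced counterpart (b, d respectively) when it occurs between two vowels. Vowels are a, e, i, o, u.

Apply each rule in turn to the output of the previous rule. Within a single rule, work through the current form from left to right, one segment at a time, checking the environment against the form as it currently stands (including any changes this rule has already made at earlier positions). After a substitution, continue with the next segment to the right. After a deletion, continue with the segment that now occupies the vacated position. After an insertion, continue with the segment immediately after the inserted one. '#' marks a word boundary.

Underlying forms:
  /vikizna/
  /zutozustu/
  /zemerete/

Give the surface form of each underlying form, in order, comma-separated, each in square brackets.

[vikizna], [zudozussu], [zmrte]

/vikizna/:
  A Syncope: no change — [vikizna]
  B Palatal Assibilation: no change — [vikizna]
  C Progressive Voicing Assimilation: no change — [vikizna]
  D Voicing Between Vowels: no change — [vikizna]
/zutozustu/:
  A Syncope: no change — [zutozustu]
  B Palatal Assibilation: [zutozustu] → [zutozussu]
  C Progressive Voicing Assimilation: no change — [zutozussu]
  D Voicing Between Vowels: [zutozussu] → [zudozussu]
/zemerete/:
  A Syncope: [zemerete] → [zmrte]
  B Palatal Assibilation: no change — [zmrte]
  C Progressive Voicing Assimilation: no change — [zmrte]
  D Voicing Between Vowels: no change — [zmrte]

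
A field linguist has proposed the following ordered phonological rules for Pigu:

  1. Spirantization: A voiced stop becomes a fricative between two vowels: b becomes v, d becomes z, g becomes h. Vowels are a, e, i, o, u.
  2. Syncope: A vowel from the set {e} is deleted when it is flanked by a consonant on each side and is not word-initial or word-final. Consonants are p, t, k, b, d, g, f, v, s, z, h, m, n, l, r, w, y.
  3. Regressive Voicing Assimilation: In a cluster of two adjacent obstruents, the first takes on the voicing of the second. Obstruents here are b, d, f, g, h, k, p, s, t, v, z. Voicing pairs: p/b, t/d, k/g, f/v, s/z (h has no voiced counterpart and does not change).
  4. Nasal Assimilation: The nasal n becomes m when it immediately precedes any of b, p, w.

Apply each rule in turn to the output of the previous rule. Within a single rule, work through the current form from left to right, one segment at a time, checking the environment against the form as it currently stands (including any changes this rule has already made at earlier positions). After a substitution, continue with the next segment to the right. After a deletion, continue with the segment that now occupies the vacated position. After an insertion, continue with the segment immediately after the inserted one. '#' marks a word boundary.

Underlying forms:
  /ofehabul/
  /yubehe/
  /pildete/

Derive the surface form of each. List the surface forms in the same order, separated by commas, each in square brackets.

/ofehabul/:
  1 Spirantization: [ofehabul] → [ofehavul]
  2 Syncope: [ofehavul] → [ofhavul]
  3 Regressive Voicing Assimilation: no change — [ofhavul]
  4 Nasal Assimilation: no change — [ofhavul]
/yubehe/:
  1 Spirantization: [yubehe] → [yuvehe]
  2 Syncope: [yuvehe] → [yuvhe]
  3 Regressive Voicing Assimilation: [yuvhe] → [yufhe]
  4 Nasal Assimilation: no change — [yufhe]
/pildete/:
  1 Spirantization: no change — [pildete]
  2 Syncope: [pildete] → [pildte]
  3 Regressive Voicing Assimilation: [pildte] → [piltte]
  4 Nasal Assimilation: no change — [piltte]

[ofhavul], [yufhe], [piltte]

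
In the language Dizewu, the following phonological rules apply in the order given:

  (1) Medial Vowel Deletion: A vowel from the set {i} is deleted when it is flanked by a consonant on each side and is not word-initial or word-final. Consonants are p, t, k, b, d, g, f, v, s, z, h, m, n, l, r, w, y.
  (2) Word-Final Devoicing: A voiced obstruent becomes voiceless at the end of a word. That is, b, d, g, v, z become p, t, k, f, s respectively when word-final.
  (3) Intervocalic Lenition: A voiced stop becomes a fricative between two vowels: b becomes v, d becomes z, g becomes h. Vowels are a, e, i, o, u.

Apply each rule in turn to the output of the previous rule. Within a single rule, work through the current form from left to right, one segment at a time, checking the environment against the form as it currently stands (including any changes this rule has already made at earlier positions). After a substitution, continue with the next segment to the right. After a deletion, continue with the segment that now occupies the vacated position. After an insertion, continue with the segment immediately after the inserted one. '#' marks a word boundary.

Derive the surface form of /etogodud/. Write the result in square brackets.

(1) Medial Vowel Deletion: no change — [etogodud]
(2) Word-Final Devoicing: [etogodud] → [etogodut]
(3) Intervocalic Lenition: [etogodut] → [etohozut]

[etohozut]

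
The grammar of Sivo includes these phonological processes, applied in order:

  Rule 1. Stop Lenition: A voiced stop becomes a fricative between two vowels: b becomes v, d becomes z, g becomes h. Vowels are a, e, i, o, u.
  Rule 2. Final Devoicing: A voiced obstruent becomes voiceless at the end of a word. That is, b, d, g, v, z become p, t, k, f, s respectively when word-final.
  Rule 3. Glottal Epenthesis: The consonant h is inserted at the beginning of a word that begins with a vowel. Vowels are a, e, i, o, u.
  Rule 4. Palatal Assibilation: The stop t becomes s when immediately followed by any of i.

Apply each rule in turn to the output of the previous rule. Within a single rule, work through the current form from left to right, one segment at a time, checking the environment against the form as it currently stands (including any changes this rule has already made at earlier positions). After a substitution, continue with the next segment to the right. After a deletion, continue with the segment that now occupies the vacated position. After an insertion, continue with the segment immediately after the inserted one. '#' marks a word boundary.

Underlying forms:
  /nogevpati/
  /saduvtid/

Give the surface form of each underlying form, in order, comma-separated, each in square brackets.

/nogevpati/:
  Rule 1 Stop Lenition: [nogevpati] → [nohevpati]
  Rule 2 Final Devoicing: no change — [nohevpati]
  Rule 3 Glottal Epenthesis: no change — [nohevpati]
  Rule 4 Palatal Assibilation: [nohevpati] → [nohevpasi]
/saduvtid/:
  Rule 1 Stop Lenition: [saduvtid] → [sazuvtid]
  Rule 2 Final Devoicing: [sazuvtid] → [sazuvtit]
  Rule 3 Glottal Epenthesis: no change — [sazuvtit]
  Rule 4 Palatal Assibilation: [sazuvtit] → [sazuvsit]

[nohevpasi], [sazuvsit]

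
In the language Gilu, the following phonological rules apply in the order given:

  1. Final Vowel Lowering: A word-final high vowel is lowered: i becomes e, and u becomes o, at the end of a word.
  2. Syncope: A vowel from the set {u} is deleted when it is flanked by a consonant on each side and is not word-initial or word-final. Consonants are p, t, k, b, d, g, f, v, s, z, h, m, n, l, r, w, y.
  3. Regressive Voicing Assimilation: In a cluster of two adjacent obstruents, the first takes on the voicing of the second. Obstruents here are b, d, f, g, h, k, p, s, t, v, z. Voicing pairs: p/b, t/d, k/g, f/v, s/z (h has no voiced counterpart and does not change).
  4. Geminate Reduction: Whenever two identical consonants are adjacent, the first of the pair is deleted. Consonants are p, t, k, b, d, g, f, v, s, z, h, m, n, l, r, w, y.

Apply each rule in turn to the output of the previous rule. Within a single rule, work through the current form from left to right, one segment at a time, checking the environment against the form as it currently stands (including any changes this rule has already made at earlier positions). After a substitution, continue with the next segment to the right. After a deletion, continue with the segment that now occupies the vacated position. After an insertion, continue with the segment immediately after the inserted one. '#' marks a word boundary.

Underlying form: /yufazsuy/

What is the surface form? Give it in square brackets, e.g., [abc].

[yfasy]

1 Final Vowel Lowering: no change — [yufazsuy]
2 Syncope: [yufazsuy] → [yfazsy]
3 Regressive Voicing Assimilation: [yfazsy] → [yfassy]
4 Geminate Reduction: [yfassy] → [yfasy]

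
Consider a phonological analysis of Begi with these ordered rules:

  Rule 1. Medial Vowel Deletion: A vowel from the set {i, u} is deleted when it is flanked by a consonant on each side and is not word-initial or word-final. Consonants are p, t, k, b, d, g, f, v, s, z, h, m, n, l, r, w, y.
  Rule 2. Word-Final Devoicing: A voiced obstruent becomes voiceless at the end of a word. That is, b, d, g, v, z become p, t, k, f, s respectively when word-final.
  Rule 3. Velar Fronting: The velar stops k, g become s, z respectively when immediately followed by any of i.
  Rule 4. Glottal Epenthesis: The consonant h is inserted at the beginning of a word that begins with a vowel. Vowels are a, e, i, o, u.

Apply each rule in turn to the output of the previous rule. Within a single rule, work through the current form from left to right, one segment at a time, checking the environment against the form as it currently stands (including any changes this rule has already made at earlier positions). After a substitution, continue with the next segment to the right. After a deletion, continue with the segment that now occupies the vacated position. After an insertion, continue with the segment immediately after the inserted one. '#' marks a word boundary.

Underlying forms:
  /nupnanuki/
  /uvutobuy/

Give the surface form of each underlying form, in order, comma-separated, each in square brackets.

[npnansi], [huvtoby]

/nupnanuki/:
  Rule 1 Medial Vowel Deletion: [nupnanuki] → [npnanki]
  Rule 2 Word-Final Devoicing: no change — [npnanki]
  Rule 3 Velar Fronting: [npnanki] → [npnansi]
  Rule 4 Glottal Epenthesis: no change — [npnansi]
/uvutobuy/:
  Rule 1 Medial Vowel Deletion: [uvutobuy] → [uvtoby]
  Rule 2 Word-Final Devoicing: no change — [uvtoby]
  Rule 3 Velar Fronting: no change — [uvtoby]
  Rule 4 Glottal Epenthesis: [uvtoby] → [huvtoby]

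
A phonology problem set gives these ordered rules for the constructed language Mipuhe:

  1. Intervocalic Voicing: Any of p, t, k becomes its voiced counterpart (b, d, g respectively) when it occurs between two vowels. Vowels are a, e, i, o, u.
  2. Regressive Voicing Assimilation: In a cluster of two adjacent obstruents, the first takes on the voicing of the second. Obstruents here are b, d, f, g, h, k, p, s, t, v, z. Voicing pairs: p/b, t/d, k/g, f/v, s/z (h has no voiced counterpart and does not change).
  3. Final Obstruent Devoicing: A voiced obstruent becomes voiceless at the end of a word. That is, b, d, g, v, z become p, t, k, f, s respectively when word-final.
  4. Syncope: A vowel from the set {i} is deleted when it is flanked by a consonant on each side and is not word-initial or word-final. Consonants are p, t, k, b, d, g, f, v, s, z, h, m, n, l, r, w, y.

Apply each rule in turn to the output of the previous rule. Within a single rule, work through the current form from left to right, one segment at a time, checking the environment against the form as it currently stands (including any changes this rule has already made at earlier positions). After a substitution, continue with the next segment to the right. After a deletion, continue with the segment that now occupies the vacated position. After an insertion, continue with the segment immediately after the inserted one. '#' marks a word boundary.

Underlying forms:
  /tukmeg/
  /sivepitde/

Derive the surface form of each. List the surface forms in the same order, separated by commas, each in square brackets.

[tukmek], [svebdde]

/tukmeg/:
  1 Intervocalic Voicing: no change — [tukmeg]
  2 Regressive Voicing Assimilation: no change — [tukmeg]
  3 Final Obstruent Devoicing: [tukmeg] → [tukmek]
  4 Syncope: no change — [tukmek]
/sivepitde/:
  1 Intervocalic Voicing: [sivepitde] → [sivebitde]
  2 Regressive Voicing Assimilation: [sivebitde] → [sivebidde]
  3 Final Obstruent Devoicing: no change — [sivebidde]
  4 Syncope: [sivebidde] → [svebdde]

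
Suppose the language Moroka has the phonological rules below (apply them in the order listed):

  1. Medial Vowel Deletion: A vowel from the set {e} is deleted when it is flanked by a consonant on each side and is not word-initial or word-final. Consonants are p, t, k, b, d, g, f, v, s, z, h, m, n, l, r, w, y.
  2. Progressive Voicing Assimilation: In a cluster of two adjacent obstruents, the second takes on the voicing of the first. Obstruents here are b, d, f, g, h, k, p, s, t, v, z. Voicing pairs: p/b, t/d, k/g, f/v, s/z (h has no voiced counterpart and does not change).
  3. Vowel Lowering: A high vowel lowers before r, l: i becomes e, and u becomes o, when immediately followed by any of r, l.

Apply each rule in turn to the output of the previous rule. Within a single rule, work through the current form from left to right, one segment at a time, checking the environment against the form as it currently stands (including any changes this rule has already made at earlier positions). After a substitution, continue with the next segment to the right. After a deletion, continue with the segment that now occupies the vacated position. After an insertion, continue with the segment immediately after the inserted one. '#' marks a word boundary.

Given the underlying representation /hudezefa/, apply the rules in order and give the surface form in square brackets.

[hudzva]

1 Medial Vowel Deletion: [hudezefa] → [hudzfa]
2 Progressive Voicing Assimilation: [hudzfa] → [hudzva]
3 Vowel Lowering: no change — [hudzva]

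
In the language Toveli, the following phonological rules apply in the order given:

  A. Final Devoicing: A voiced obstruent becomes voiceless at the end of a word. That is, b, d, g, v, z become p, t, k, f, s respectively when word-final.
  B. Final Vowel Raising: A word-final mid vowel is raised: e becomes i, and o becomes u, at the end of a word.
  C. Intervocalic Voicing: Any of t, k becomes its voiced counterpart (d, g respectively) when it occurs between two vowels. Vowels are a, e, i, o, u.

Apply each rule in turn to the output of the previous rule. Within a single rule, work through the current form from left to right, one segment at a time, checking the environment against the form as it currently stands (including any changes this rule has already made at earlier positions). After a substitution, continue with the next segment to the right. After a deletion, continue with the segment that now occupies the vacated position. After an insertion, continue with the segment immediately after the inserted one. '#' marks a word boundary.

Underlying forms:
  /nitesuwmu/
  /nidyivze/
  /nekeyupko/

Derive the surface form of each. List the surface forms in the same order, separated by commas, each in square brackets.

/nitesuwmu/:
  A Final Devoicing: no change — [nitesuwmu]
  B Final Vowel Raising: no change — [nitesuwmu]
  C Intervocalic Voicing: [nitesuwmu] → [nidesuwmu]
/nidyivze/:
  A Final Devoicing: no change — [nidyivze]
  B Final Vowel Raising: [nidyivze] → [nidyivzi]
  C Intervocalic Voicing: no change — [nidyivzi]
/nekeyupko/:
  A Final Devoicing: no change — [nekeyupko]
  B Final Vowel Raising: [nekeyupko] → [nekeyupku]
  C Intervocalic Voicing: [nekeyupku] → [negeyupku]

[nidesuwmu], [nidyivzi], [negeyupku]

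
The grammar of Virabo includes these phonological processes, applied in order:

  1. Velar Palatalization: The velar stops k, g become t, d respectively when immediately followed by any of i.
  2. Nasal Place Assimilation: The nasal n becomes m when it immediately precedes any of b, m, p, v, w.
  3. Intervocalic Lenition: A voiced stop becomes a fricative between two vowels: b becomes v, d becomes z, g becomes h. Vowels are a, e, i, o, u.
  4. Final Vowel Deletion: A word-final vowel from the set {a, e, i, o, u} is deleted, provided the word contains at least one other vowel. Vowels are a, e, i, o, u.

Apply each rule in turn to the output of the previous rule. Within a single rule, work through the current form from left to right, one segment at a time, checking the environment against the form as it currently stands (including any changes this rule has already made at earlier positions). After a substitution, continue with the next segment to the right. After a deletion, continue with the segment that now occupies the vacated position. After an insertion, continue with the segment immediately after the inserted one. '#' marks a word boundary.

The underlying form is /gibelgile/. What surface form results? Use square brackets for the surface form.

1 Velar Palatalization: [gibelgile] → [dibeldile]
2 Nasal Place Assimilation: no change — [dibeldile]
3 Intervocalic Lenition: [dibeldile] → [diveldile]
4 Final Vowel Deletion: [diveldile] → [diveldil]

[diveldil]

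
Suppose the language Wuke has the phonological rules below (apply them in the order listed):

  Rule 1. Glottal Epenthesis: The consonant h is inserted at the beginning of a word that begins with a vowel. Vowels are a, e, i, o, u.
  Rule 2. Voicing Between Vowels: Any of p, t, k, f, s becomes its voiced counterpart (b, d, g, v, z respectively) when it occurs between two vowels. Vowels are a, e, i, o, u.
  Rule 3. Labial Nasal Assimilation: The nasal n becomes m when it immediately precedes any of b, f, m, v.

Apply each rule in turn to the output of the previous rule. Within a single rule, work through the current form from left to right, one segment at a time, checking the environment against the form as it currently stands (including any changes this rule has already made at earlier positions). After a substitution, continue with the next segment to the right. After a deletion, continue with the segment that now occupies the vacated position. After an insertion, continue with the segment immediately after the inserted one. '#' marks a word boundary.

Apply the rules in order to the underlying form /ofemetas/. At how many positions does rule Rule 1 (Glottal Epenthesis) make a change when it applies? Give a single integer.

1

Rule 1 Glottal Epenthesis: [ofemetas] → [hofemetas]
Rule 2 Voicing Between Vowels: [hofemetas] → [hovemedas]
Rule 3 Labial Nasal Assimilation: no change — [hovemedas]
Rule Rule 1 changed 1 position(s).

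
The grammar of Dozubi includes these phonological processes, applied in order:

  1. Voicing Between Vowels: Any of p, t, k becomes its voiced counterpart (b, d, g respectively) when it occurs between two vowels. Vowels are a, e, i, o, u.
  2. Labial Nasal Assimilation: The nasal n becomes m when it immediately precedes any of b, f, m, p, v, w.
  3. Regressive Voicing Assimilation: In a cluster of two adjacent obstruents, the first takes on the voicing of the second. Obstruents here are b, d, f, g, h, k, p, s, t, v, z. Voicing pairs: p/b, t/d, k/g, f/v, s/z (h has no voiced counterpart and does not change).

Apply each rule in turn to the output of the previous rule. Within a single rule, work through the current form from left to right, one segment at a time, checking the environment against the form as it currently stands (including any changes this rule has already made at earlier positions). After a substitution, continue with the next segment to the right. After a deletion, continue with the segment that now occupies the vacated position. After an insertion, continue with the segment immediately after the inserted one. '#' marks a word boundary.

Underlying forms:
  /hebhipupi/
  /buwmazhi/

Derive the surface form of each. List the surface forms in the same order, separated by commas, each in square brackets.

[hephibubi], [buwmashi]

/hebhipupi/:
  1 Voicing Between Vowels: [hebhipupi] → [hebhibubi]
  2 Labial Nasal Assimilation: no change — [hebhibubi]
  3 Regressive Voicing Assimilation: [hebhibubi] → [hephibubi]
/buwmazhi/:
  1 Voicing Between Vowels: no change — [buwmazhi]
  2 Labial Nasal Assimilation: no change — [buwmazhi]
  3 Regressive Voicing Assimilation: [buwmazhi] → [buwmashi]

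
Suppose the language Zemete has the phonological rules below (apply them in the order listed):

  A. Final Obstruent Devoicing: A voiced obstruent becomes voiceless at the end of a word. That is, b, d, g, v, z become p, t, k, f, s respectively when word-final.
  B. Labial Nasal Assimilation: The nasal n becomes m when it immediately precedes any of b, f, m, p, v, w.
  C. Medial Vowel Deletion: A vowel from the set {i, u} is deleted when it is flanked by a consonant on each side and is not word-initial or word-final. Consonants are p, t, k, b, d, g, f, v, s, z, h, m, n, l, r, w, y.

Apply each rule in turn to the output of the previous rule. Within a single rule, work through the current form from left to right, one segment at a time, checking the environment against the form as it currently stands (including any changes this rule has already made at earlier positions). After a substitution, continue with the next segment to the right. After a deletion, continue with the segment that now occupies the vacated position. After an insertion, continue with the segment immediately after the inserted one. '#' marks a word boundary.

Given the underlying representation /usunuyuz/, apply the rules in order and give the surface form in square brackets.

[usnys]

A Final Obstruent Devoicing: [usunuyuz] → [usunuyus]
B Labial Nasal Assimilation: no change — [usunuyus]
C Medial Vowel Deletion: [usunuyus] → [usnys]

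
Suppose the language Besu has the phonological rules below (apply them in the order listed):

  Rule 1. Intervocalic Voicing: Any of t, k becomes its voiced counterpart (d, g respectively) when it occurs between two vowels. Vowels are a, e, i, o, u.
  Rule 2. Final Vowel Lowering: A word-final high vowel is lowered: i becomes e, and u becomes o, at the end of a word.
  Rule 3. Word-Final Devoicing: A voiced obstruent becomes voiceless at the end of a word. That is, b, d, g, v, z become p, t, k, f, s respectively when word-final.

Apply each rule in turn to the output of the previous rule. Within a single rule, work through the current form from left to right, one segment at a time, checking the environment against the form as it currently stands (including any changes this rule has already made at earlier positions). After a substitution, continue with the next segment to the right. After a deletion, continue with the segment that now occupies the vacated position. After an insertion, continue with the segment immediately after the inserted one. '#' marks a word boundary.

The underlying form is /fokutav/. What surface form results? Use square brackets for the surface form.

Rule 1 Intervocalic Voicing: [fokutav] → [fogudav]
Rule 2 Final Vowel Lowering: no change — [fogudav]
Rule 3 Word-Final Devoicing: [fogudav] → [fogudaf]

[fogudaf]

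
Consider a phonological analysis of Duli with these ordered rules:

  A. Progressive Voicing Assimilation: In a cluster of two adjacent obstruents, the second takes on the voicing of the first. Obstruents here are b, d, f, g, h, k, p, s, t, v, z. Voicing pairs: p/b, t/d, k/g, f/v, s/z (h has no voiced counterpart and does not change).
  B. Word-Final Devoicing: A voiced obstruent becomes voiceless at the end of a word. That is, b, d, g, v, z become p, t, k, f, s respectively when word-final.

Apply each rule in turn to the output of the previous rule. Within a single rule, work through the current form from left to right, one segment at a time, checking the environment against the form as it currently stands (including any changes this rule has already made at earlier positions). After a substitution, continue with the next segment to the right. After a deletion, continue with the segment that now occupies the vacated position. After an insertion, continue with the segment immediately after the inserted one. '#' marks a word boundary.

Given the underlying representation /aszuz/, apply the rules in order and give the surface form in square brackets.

[assus]

A Progressive Voicing Assimilation: [aszuz] → [assuz]
B Word-Final Devoicing: [assuz] → [assus]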